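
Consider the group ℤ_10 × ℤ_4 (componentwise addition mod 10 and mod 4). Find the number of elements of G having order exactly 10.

An element (a,b) has order lcm(ord(a), ord(b)); count pairs with lcm equal to 10.
Enumerating gives 12 such elements.

12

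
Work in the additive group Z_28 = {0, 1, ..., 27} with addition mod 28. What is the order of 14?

In Z_28, the order of an element a is n/gcd(a, n).
gcd(14, 28) = 14, so |⟨14⟩| = 28/14 = 2.

2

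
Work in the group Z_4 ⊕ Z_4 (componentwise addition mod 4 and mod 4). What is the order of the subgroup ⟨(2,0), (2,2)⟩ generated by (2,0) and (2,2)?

|⟨(2,0)⟩| = 2 and |⟨(2,2)⟩| = 2, so |H| is a multiple of lcm(2, 2) = 2 and divides |G| = 16.
Closing under the operation: H = {(0,0), (0,2), (2,0), (2,2)}, so |H| = 4.

4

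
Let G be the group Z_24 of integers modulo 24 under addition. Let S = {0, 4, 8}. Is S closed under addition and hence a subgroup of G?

8 ∈ S but its inverse 16 ∉ S, so S is not a subgroup.

No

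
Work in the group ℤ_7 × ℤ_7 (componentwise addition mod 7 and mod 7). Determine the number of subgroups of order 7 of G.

|G| = 49 and 7 | 49, so subgroups of order 7 are possible by Lagrange.
The subgroups of order 7 are: {(0,0), (0,1), (0,2), (0,3), (0,4), (0,5), (0,6)}; {(0,0), (1,0), (2,0), (3,0), (4,0), (5,0), (6,0)}; {(0,0), (1,1), (2,2), (3,3), (4,4), (5,5), (6,6)}; {(0,0), (1,2), (2,4), (3,6), (4,1), (5,3), (6,5)}; … (8 in all).
So G has 8 subgroups of order 7.

8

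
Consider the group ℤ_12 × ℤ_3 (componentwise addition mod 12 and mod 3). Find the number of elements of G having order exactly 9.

0

An element (a,b) has order lcm(ord(a), ord(b)); count pairs with lcm equal to 9.
Enumerating gives 0 such elements.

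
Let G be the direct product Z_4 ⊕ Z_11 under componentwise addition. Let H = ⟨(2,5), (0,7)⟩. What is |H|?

22

|⟨(2,5)⟩| = 22 and |⟨(0,7)⟩| = 11, so |H| is a multiple of lcm(22, 11) = 22 and divides |G| = 44.
Closing under the operation: H = {(0,0), (0,1), (0,2), (0,3), (0,4), (0,5), (0,6), (0,7), (0,8), (0,9), (0,10), (2,0), (2,1), (2,2), (2,3), (2,4), (2,5), (2,6), (2,7), (2,8), (2,9), (2,10)}, so |H| = 22.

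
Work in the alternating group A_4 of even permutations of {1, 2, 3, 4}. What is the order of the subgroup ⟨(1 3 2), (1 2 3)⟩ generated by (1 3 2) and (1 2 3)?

3

|⟨(1 3 2)⟩| = 3 and |⟨(1 2 3)⟩| = 3, so |H| is a multiple of lcm(3, 3) = 3 and divides |G| = 12.
Closing under the operation: H = {e, (1 2 3), (1 3 2)}, so |H| = 3.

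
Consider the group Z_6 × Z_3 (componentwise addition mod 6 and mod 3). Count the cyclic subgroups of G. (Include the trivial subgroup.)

A cyclic subgroup of order d is generated by each of its φ(d) elements of order d, so the cyclic subgroups of order d number (#elements of order d)/φ(d).
Cyclic subgroups by order — order 1: 1; order 2: 1; order 3: 4; order 6: 4.
Total: 10.

10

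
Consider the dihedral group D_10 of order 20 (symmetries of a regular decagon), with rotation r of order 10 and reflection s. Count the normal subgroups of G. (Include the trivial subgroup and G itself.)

G has 22 subgroups. Checking conjugation-invariance by order — order 1: 1/1 normal; order 2: 1/11 normal; order 4: 0/5 normal; order 5: 1/1 normal; order 10: 3/3 normal; order 20: 1/1 normal.
Total normal subgroups: 7.

7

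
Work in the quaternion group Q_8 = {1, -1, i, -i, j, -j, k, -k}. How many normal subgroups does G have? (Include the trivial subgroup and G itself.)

6

G has 6 subgroups. Checking conjugation-invariance by order — order 1: 1/1 normal; order 2: 1/1 normal; order 4: 3/3 normal; order 8: 1/1 normal.
Total normal subgroups: 6.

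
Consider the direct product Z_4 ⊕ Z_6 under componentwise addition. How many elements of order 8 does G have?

0

An element (a,b) has order lcm(ord(a), ord(b)); count pairs with lcm equal to 8.
Enumerating gives 0 such elements.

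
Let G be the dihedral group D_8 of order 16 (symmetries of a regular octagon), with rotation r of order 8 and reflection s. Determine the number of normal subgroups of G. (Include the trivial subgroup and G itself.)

7

G has 19 subgroups. Checking conjugation-invariance by order — order 1: 1/1 normal; order 2: 1/9 normal; order 4: 1/5 normal; order 8: 3/3 normal; order 16: 1/1 normal.
Total normal subgroups: 7.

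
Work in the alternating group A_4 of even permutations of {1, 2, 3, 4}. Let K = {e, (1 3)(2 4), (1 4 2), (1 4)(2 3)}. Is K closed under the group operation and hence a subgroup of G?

No

(1 4 2) ∈ K but its inverse (1 2 4) ∉ K, so K is not a subgroup.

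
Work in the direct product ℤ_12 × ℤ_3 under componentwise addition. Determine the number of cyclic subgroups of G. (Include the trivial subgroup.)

15

Each element a generates a cyclic subgroup ⟨a⟩; distinct elements may generate the same one (a cyclic group of order d has φ(d) generators).
Cyclic subgroups by order — order 1: 1; order 2: 1; order 3: 4; order 4: 1; order 6: 4; order 12: 4.
Total: 15.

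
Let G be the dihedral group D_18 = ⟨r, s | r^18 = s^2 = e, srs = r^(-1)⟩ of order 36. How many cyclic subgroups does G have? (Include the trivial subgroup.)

24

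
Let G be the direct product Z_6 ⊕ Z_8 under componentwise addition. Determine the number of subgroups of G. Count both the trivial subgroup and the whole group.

22

|G| = 48, so by Lagrange every subgroup order divides 48. Divisors: 1, 2, 3, 4, 6, 8, 12, 16, 24, 48.
Subgroups by order — order 1: 1; order 2: 3; order 3: 1; order 4: 3; order 6: 3; order 8: 3; order 12: 3; order 16: 1; order 24: 3; order 48: 1.
Total: 1 + 3 + 1 + 3 + 3 + 3 + 3 + 1 + 3 + 1 = 22.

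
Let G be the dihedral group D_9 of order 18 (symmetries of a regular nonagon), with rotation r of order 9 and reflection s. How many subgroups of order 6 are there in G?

3

|G| = 18 and 6 | 18, so subgroups of order 6 are possible by Lagrange.
The subgroups of order 6 are: {e, r^3, r^6, r^2s, r^5s, r^8s}; {e, r^3, r^6, s, r^3s, r^6s}; {e, r^3, r^6, rs, r^4s, r^7s}.
So G has 3 subgroups of order 6.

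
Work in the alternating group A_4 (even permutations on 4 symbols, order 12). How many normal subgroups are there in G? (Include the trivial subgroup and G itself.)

G has 10 subgroups. Checking conjugation-invariance by order — order 1: 1/1 normal; order 2: 0/3 normal; order 3: 0/4 normal; order 4: 1/1 normal; order 12: 1/1 normal.
Total normal subgroups: 3.

3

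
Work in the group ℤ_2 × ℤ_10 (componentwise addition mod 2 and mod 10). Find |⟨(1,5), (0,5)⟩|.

4

|⟨(1,5)⟩| = 2 and |⟨(0,5)⟩| = 2, so |H| is a multiple of lcm(2, 2) = 2 and divides |G| = 20.
Closing under the operation: H = {(0,0), (0,5), (1,0), (1,5)}, so |H| = 4.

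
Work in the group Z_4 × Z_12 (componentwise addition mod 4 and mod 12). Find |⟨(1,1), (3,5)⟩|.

|⟨(1,1)⟩| = 12 and |⟨(3,5)⟩| = 12, so |H| is a multiple of lcm(12, 12) = 12 and divides |G| = 48.
Closing under the operation: H = {(0,0), (0,2), (0,4), (0,6), (0,8), (0,10), (1,1), (1,3), (1,5), (1,7), (1,9), (1,11), (2,0), (2,2), (2,4), (2,6), (2,8), (2,10), (3,1), (3,3), (3,5), (3,7), (3,9), (3,11)}, so |H| = 24.

24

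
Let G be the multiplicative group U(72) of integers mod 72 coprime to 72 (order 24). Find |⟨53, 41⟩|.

|⟨53⟩| = 2 and |⟨41⟩| = 6, so |H| is a multiple of lcm(2, 6) = 6 and divides |G| = 24.
Closing under the operation: H = {1, 5, 13, 17, 25, 29, 37, 41, 49, 53, 61, 65}, so |H| = 12.

12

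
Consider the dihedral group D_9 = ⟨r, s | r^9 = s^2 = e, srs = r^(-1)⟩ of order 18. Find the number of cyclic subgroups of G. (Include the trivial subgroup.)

A cyclic subgroup of order d is generated by each of its φ(d) elements of order d, so the cyclic subgroups of order d number (#elements of order d)/φ(d).
Cyclic subgroups by order — order 1: 1; order 2: 9; order 3: 1; order 9: 1.
Total: 12.

12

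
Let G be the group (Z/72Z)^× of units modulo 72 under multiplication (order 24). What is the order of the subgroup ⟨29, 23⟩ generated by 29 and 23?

12

|⟨29⟩| = 6 and |⟨23⟩| = 6, so |H| is a multiple of lcm(6, 6) = 6 and divides |G| = 24.
Closing under the operation: H = {1, 5, 19, 23, 25, 29, 43, 47, 49, 53, 67, 71}, so |H| = 12.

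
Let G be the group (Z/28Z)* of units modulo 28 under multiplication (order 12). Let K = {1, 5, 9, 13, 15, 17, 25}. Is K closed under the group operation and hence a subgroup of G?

No

|K| = 7 does not divide |G| = 12, so by Lagrange K is not a subgroup.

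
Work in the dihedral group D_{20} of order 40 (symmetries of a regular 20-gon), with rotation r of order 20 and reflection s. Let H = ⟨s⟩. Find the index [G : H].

|⟨s⟩| = 2 and |G| = 40.
By Lagrange, [G : H] = |G|/|H| = 40/2 = 20.

20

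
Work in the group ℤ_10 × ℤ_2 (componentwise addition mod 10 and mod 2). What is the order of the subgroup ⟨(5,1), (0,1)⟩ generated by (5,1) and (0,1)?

4

|⟨(5,1)⟩| = 2 and |⟨(0,1)⟩| = 2, so |H| is a multiple of lcm(2, 2) = 2 and divides |G| = 20.
Closing under the operation: H = {(0,0), (0,1), (5,0), (5,1)}, so |H| = 4.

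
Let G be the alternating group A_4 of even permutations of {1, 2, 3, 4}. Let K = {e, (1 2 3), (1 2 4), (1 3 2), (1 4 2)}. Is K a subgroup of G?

No

|K| = 5 does not divide |G| = 12, so by Lagrange K is not a subgroup.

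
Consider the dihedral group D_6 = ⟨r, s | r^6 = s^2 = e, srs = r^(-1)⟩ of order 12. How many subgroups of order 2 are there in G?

7

|G| = 12 and 2 | 12, so subgroups of order 2 are possible by Lagrange.
The subgroups of order 2 are: {e, r^2s}; {e, r^3}; {e, r^3s}; {e, r^4s}; … (7 in all).
So G has 7 subgroups of order 2.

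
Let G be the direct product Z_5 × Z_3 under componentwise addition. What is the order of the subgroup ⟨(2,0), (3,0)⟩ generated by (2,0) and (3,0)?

|⟨(2,0)⟩| = 5 and |⟨(3,0)⟩| = 5, so |H| is a multiple of lcm(5, 5) = 5 and divides |G| = 15.
Closing under the operation: H = {(0,0), (1,0), (2,0), (3,0), (4,0)}, so |H| = 5.

5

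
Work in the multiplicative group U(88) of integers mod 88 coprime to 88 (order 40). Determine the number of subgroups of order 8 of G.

1

|G| = 40 and 8 | 40, so subgroups of order 8 are possible by Lagrange.
The subgroups of order 8 are: {1, 21, 23, 43, 45, 65, 67, 87}.
So G has 1 subgroup of order 8.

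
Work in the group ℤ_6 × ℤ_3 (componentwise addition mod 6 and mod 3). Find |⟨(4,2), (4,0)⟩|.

9

|⟨(4,2)⟩| = 3 and |⟨(4,0)⟩| = 3, so |H| is a multiple of lcm(3, 3) = 3 and divides |G| = 18.
Closing under the operation: H = {(0,0), (0,1), (0,2), (2,0), (2,1), (2,2), (4,0), (4,1), (4,2)}, so |H| = 9.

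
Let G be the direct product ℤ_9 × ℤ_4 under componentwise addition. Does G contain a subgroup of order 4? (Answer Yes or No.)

4 | 36. A subgroup of order 4 is {(0,0), (0,1), (0,2), (0,3)}.

Yes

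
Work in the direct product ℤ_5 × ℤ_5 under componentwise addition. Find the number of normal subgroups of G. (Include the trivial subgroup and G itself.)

G is abelian, so every subgroup is normal.
G has 8 subgroups in total, hence 8 normal subgroups.

8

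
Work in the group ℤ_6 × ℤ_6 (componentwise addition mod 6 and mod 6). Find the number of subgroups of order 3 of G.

4

|G| = 36 and 3 | 36, so subgroups of order 3 are possible by Lagrange.
The subgroups of order 3 are: {(0,0), (0,2), (0,4)}; {(0,0), (2,0), (4,0)}; {(0,0), (2,2), (4,4)}; {(0,0), (2,4), (4,2)}.
So G has 4 subgroups of order 3.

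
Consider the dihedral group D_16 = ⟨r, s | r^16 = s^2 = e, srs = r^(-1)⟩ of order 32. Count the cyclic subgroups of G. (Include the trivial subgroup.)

Group the elements of G by the cyclic subgroup they generate; each cyclic subgroup of order d accounts for φ(d) elements.
Cyclic subgroups by order — order 1: 1; order 2: 17; order 4: 1; order 8: 1; order 16: 1.
Total: 21.

21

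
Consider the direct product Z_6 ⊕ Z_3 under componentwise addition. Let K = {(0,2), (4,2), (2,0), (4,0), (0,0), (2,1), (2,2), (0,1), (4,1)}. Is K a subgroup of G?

Yes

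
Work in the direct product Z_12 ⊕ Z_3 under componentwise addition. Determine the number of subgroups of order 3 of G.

4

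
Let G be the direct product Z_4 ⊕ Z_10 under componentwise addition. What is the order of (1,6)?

20

The order of (1,6) in Z_4 × Z_10 is lcm(ord(1) in Z_4, ord(6) in Z_10).
ord(1) = 4 and ord(6) = 5, so |⟨(1,6)⟩| = lcm(4, 5) = 20.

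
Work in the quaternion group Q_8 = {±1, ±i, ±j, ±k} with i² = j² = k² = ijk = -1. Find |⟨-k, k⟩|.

4

|⟨-k⟩| = 4 and |⟨k⟩| = 4, so |H| is a multiple of lcm(4, 4) = 4 and divides |G| = 8.
Closing under the operation: H = {1, -1, k, -k}, so |H| = 4.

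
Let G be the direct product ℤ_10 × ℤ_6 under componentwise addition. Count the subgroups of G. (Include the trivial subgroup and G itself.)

20

|G| = 60, so by Lagrange every subgroup order divides 60. Divisors: 1, 2, 3, 4, 5, 6, 10, 12, 15, 20, 30, 60.
Subgroups by order — order 1: 1; order 2: 3; order 3: 1; order 4: 1; order 5: 1; order 6: 3; order 10: 3; order 12: 1; order 15: 1; order 20: 1; order 30: 3; order 60: 1.
Total: 1 + 3 + 1 + 1 + 1 + 3 + 3 + 1 + 1 + 1 + 3 + 1 = 20.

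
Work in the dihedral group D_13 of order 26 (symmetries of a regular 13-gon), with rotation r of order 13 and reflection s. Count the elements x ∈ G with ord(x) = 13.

Enumerating element orders in G gives 12 elements of order 13.

12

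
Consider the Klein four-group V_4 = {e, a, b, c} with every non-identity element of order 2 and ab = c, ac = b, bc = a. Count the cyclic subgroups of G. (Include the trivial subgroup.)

4

Each element a generates a cyclic subgroup ⟨a⟩; distinct elements may generate the same one (a cyclic group of order d has φ(d) generators).
Cyclic subgroups by order — order 1: 1; order 2: 3.
Total: 4.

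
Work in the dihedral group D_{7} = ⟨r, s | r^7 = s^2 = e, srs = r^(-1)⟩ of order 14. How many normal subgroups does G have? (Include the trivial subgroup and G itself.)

G has 10 subgroups. Checking conjugation-invariance by order — order 1: 1/1 normal; order 2: 0/7 normal; order 7: 1/1 normal; order 14: 1/1 normal.
Total normal subgroups: 3.

3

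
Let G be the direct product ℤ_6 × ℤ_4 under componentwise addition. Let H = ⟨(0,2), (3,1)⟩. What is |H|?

|⟨(0,2)⟩| = 2 and |⟨(3,1)⟩| = 4, so |H| is a multiple of lcm(2, 4) = 4 and divides |G| = 24.
Closing under the operation: H = {(0,0), (0,2), (3,1), (3,3)}, so |H| = 4.

4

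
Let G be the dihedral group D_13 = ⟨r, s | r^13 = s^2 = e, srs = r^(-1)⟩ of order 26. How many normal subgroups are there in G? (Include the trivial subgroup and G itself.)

3

G has 16 subgroups. Checking conjugation-invariance by order — order 1: 1/1 normal; order 2: 0/13 normal; order 13: 1/1 normal; order 26: 1/1 normal.
Total normal subgroups: 3.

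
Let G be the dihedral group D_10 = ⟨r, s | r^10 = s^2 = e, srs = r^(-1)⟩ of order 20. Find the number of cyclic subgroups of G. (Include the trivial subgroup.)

A cyclic subgroup of order d is generated by each of its φ(d) elements of order d, so the cyclic subgroups of order d number (#elements of order d)/φ(d).
Cyclic subgroups by order — order 1: 1; order 2: 11; order 5: 1; order 10: 1.
Total: 14.

14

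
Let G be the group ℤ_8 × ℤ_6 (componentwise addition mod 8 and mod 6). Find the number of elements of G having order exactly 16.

An element (a,b) has order lcm(ord(a), ord(b)); count pairs with lcm equal to 16.
Enumerating gives 0 such elements.

0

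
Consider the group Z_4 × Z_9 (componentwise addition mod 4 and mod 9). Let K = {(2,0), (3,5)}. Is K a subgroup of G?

No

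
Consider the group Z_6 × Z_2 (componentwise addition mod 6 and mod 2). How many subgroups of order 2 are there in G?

3

|G| = 12 and 2 | 12, so subgroups of order 2 are possible by Lagrange.
The subgroups of order 2 are: {(0,0), (0,1)}; {(0,0), (3,0)}; {(0,0), (3,1)}.
So G has 3 subgroups of order 2.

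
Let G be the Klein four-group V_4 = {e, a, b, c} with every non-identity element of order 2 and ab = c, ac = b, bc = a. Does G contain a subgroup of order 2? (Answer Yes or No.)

2 | 4. A subgroup of order 2 is {e, a}.

Yes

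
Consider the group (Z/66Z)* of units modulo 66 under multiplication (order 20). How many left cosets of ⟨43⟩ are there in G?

|⟨43⟩| = 2 and |G| = 20.
By Lagrange, [G : H] = |G|/|H| = 20/2 = 10.

10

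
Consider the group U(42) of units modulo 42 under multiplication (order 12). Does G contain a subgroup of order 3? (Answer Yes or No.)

3 | 12. A subgroup of order 3 is {1, 25, 37}.

Yes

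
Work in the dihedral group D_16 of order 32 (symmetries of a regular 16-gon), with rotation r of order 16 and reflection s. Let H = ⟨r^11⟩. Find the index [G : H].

|⟨r^11⟩| = 16 and |G| = 32.
By Lagrange, [G : H] = |G|/|H| = 32/16 = 2.

2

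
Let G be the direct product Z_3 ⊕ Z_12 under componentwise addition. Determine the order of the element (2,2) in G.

The order of (2,2) in Z_3 × Z_12 is lcm(ord(2) in Z_3, ord(2) in Z_12).
ord(2) = 3 and ord(2) = 6, so |⟨(2,2)⟩| = lcm(3, 6) = 6.

6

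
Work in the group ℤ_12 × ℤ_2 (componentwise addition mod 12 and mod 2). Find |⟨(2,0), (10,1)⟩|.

|⟨(2,0)⟩| = 6 and |⟨(10,1)⟩| = 6, so |H| is a multiple of lcm(6, 6) = 6 and divides |G| = 24.
Closing under the operation: H = {(0,0), (0,1), (2,0), (2,1), (4,0), (4,1), (6,0), (6,1), (8,0), (8,1), (10,0), (10,1)}, so |H| = 12.

12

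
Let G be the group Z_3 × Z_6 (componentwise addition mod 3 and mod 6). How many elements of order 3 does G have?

8

An element (a,b) has order lcm(ord(a), ord(b)); count pairs with lcm equal to 3.
Enumerating gives 8 such elements.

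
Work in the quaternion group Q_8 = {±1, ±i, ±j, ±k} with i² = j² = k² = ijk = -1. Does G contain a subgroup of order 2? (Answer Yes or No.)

Yes

2 | 8. A subgroup of order 2 is {1, -1}.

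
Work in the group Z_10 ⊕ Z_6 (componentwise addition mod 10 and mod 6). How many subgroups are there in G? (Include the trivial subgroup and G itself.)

|G| = 60, so by Lagrange every subgroup order divides 60. Divisors: 1, 2, 3, 4, 5, 6, 10, 12, 15, 20, 30, 60.
Subgroups by order — order 1: 1; order 2: 3; order 3: 1; order 4: 1; order 5: 1; order 6: 3; order 10: 3; order 12: 1; order 15: 1; order 20: 1; order 30: 3; order 60: 1.
Total: 1 + 3 + 1 + 1 + 1 + 3 + 3 + 1 + 1 + 1 + 3 + 1 = 20.

20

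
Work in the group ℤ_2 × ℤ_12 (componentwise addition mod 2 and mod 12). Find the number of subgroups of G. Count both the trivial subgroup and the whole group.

|G| = 24, so by Lagrange every subgroup order divides 24. Divisors: 1, 2, 3, 4, 6, 8, 12, 24.
Subgroups by order — order 1: 1; order 2: 3; order 3: 1; order 4: 3; order 6: 3; order 8: 1; order 12: 3; order 24: 1.
Total: 1 + 3 + 1 + 3 + 3 + 1 + 3 + 1 = 16.

16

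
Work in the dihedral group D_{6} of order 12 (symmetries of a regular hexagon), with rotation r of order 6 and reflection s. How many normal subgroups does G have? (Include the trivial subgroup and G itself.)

7

G has 16 subgroups. Checking conjugation-invariance by order — order 1: 1/1 normal; order 2: 1/7 normal; order 3: 1/1 normal; order 4: 0/3 normal; order 6: 3/3 normal; order 12: 1/1 normal.
Total normal subgroups: 7.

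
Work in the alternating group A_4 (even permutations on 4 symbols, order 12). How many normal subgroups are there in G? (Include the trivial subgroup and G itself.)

G has 10 subgroups. Checking conjugation-invariance by order — order 1: 1/1 normal; order 2: 0/3 normal; order 3: 0/4 normal; order 4: 1/1 normal; order 12: 1/1 normal.
Total normal subgroups: 3.

3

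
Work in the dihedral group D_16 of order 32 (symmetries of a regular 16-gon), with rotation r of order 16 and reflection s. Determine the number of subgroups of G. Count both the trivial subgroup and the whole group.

|G| = 32, so by Lagrange every subgroup order divides 32. Divisors: 1, 2, 4, 8, 16, 32.
Subgroups by order — order 1: 1; order 2: 17; order 4: 9; order 8: 5; order 16: 3; order 32: 1.
Total: 1 + 17 + 9 + 5 + 3 + 1 = 36.

36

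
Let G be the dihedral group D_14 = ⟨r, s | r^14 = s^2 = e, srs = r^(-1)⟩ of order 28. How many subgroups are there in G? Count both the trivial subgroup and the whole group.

28

|G| = 28, so by Lagrange every subgroup order divides 28. Divisors: 1, 2, 4, 7, 14, 28.
Subgroups by order — order 1: 1; order 2: 15; order 4: 7; order 7: 1; order 14: 3; order 28: 1.
Total: 1 + 15 + 7 + 1 + 3 + 1 = 28.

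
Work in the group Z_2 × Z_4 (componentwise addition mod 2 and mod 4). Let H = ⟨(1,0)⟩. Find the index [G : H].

|⟨(1,0)⟩| = 2 and |G| = 8.
By Lagrange, [G : H] = |G|/|H| = 8/2 = 4.

4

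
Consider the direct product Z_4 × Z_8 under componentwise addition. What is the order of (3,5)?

8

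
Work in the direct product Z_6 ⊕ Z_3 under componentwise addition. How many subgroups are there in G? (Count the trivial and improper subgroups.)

|G| = 18, so by Lagrange every subgroup order divides 18. Divisors: 1, 2, 3, 6, 9, 18.
Subgroups by order — order 1: 1; order 2: 1; order 3: 4; order 6: 4; order 9: 1; order 18: 1.
Total: 1 + 1 + 4 + 4 + 1 + 1 = 12.

12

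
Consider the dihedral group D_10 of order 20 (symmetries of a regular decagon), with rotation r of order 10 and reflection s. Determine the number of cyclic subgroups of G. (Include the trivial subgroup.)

14

A cyclic subgroup of order d is generated by each of its φ(d) elements of order d, so the cyclic subgroups of order d number (#elements of order d)/φ(d).
Cyclic subgroups by order — order 1: 1; order 2: 11; order 5: 1; order 10: 1.
Total: 14.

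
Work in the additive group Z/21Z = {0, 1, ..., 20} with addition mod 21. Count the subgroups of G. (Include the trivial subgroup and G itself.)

Subgroups of the cyclic group Z/21Z correspond bijectively to divisors of 21.
Divisors of 21: 1, 3, 7, 21.
So Z/21Z has 4 subgroups.

4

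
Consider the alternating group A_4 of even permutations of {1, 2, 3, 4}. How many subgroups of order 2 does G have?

|G| = 12 and 2 | 12, so subgroups of order 2 are possible by Lagrange.
The subgroups of order 2 are: {e, (1 2)(3 4)}; {e, (1 3)(2 4)}; {e, (1 4)(2 3)}.
So G has 3 subgroups of order 2.

3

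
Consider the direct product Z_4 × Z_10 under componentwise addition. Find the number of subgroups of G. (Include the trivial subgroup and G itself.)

|G| = 40, so by Lagrange every subgroup order divides 40. Divisors: 1, 2, 4, 5, 8, 10, 20, 40.
Subgroups by order — order 1: 1; order 2: 3; order 4: 3; order 5: 1; order 8: 1; order 10: 3; order 20: 3; order 40: 1.
Total: 1 + 3 + 3 + 1 + 1 + 3 + 3 + 1 = 16.

16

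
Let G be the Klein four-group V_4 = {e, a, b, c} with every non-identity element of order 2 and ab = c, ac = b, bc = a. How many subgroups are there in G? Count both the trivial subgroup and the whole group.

|G| = 4, so by Lagrange every subgroup order divides 4. Divisors: 1, 2, 4.
Subgroups by order — order 1: 1; order 2: 3; order 4: 1.
Total: 1 + 3 + 1 = 5.

5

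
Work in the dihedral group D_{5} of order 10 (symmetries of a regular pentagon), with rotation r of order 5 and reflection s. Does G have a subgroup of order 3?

No

3 does not divide |G| = 10, so by Lagrange no subgroup of order 3 exists.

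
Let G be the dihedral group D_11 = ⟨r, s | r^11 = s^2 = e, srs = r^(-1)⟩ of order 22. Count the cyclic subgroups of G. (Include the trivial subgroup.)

Group the elements of G by the cyclic subgroup they generate; each cyclic subgroup of order d accounts for φ(d) elements.
Cyclic subgroups by order — order 1: 1; order 2: 11; order 11: 1.
Total: 13.

13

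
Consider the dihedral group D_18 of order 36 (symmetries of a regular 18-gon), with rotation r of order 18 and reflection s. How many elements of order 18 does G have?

The elements of order 18 are: r, r^5, r^7, r^11, r^13, r^17.
That's 6.

6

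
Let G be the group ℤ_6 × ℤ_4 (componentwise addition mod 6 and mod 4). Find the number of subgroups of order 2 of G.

3

|G| = 24 and 2 | 24, so subgroups of order 2 are possible by Lagrange.
The subgroups of order 2 are: {(0,0), (0,2)}; {(0,0), (3,0)}; {(0,0), (3,2)}.
So G has 3 subgroups of order 2.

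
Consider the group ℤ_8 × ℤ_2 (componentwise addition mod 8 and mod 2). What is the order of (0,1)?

The order of (0,1) in Z_8 × Z_2 is lcm(ord(0) in Z_8, ord(1) in Z_2).
ord(0) = 1 and ord(1) = 2, so |⟨(0,1)⟩| = lcm(1, 2) = 2.

2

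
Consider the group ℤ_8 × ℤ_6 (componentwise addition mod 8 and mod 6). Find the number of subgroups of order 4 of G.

3

|G| = 48 and 4 | 48, so subgroups of order 4 are possible by Lagrange.
The subgroups of order 4 are: {(0,0), (0,3), (4,0), (4,3)}; {(0,0), (2,0), (4,0), (6,0)}; {(0,0), (2,3), (4,0), (6,3)}.
So G has 3 subgroups of order 4.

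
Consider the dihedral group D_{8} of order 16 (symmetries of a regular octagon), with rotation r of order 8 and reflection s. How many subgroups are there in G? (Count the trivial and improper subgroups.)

19

|G| = 16, so by Lagrange every subgroup order divides 16. Divisors: 1, 2, 4, 8, 16.
Subgroups by order — order 1: 1; order 2: 9; order 4: 5; order 8: 3; order 16: 1.
Total: 1 + 9 + 5 + 3 + 1 = 19.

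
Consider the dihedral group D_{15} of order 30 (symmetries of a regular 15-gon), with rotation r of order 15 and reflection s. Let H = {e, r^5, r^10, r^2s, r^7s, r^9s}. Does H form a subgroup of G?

Closure fails: r^10 · r^2s = r^12s ∉ H. So H is not a subgroup.

No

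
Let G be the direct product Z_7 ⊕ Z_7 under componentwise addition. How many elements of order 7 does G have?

48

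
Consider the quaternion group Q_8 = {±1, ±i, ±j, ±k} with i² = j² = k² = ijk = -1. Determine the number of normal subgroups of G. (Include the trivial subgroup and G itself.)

6

G has 6 subgroups. Checking conjugation-invariance by order — order 1: 1/1 normal; order 2: 1/1 normal; order 4: 3/3 normal; order 8: 1/1 normal.
Total normal subgroups: 6.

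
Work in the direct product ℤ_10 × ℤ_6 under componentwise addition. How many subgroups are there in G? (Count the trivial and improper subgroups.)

|G| = 60, so by Lagrange every subgroup order divides 60. Divisors: 1, 2, 3, 4, 5, 6, 10, 12, 15, 20, 30, 60.
Subgroups by order — order 1: 1; order 2: 3; order 3: 1; order 4: 1; order 5: 1; order 6: 3; order 10: 3; order 12: 1; order 15: 1; order 20: 1; order 30: 3; order 60: 1.
Total: 1 + 3 + 1 + 1 + 1 + 3 + 3 + 1 + 1 + 1 + 3 + 1 = 20.

20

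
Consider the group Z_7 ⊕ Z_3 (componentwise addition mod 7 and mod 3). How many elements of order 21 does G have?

12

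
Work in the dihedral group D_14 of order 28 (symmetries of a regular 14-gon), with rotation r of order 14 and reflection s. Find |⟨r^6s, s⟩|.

|⟨r^6s⟩| = 2 and |⟨s⟩| = 2, so |H| is a multiple of lcm(2, 2) = 2 and divides |G| = 28.
Closing under the operation: H = {e, r^2, r^4, r^6, r^8, r^10, r^12, s, r^2s, r^4s, r^6s, r^8s, r^10s, r^12s}, so |H| = 14.

14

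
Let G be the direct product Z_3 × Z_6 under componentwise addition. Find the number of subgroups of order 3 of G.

|G| = 18 and 3 | 18, so subgroups of order 3 are possible by Lagrange.
The subgroups of order 3 are: {(0,0), (0,2), (0,4)}; {(0,0), (1,0), (2,0)}; {(0,0), (1,2), (2,4)}; {(0,0), (1,4), (2,2)}.
So G has 4 subgroups of order 3.

4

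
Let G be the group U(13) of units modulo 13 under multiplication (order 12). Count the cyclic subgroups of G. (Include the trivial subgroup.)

6

A cyclic subgroup of order d is generated by each of its φ(d) elements of order d, so the cyclic subgroups of order d number (#elements of order d)/φ(d).
Cyclic subgroups by order — order 1: 1; order 2: 1; order 3: 1; order 4: 1; order 6: 1; order 12: 1.
Total: 6.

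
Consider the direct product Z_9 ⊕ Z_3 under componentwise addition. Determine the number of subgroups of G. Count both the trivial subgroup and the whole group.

10

|G| = 27, so by Lagrange every subgroup order divides 27. Divisors: 1, 3, 9, 27.
Subgroups by order — order 1: 1; order 3: 4; order 9: 4; order 27: 1.
Total: 1 + 4 + 4 + 1 = 10.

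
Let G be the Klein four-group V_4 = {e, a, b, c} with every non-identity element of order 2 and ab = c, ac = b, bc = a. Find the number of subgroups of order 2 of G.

3

|G| = 4 and 2 | 4, so subgroups of order 2 are possible by Lagrange.
The subgroups of order 2 are: {e, a}; {e, b}; {e, c}.
So G has 3 subgroups of order 2.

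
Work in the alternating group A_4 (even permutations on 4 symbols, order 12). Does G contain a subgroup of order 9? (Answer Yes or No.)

No

9 does not divide |G| = 12, so by Lagrange no subgroup of order 9 exists.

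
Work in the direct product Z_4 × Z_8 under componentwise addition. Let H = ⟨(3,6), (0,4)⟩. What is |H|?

8

|⟨(3,6)⟩| = 4 and |⟨(0,4)⟩| = 2, so |H| is a multiple of lcm(4, 2) = 4 and divides |G| = 32.
Closing under the operation: H = {(0,0), (0,4), (1,2), (1,6), (2,0), (2,4), (3,2), (3,6)}, so |H| = 8.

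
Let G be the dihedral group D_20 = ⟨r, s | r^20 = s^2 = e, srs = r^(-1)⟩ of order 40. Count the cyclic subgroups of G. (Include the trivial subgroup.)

Group the elements of G by the cyclic subgroup they generate; each cyclic subgroup of order d accounts for φ(d) elements.
Cyclic subgroups by order — order 1: 1; order 2: 21; order 4: 1; order 5: 1; order 10: 1; order 20: 1.
Total: 26.

26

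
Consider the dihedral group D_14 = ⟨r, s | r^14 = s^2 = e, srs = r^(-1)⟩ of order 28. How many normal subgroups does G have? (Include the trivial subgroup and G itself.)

7

G has 28 subgroups. Checking conjugation-invariance by order — order 1: 1/1 normal; order 2: 1/15 normal; order 4: 0/7 normal; order 7: 1/1 normal; order 14: 3/3 normal; order 28: 1/1 normal.
Total normal subgroups: 7.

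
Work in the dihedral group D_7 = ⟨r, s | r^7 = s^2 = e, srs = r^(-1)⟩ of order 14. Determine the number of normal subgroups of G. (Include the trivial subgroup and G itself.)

3

G has 10 subgroups. Checking conjugation-invariance by order — order 1: 1/1 normal; order 2: 0/7 normal; order 7: 1/1 normal; order 14: 1/1 normal.
Total normal subgroups: 3.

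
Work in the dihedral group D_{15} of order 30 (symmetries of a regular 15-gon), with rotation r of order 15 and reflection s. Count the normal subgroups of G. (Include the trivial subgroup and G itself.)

5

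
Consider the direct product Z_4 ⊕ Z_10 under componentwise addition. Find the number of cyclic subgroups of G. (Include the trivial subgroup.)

Each element a generates a cyclic subgroup ⟨a⟩; distinct elements may generate the same one (a cyclic group of order d has φ(d) generators).
Cyclic subgroups by order — order 1: 1; order 2: 3; order 4: 2; order 5: 1; order 10: 3; order 20: 2.
Total: 12.

12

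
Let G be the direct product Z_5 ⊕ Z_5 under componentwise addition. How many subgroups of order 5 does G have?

6

|G| = 25 and 5 | 25, so subgroups of order 5 are possible by Lagrange.
The subgroups of order 5 are: {(0,0), (0,1), (0,2), (0,3), (0,4)}; {(0,0), (1,0), (2,0), (3,0), (4,0)}; {(0,0), (1,1), (2,2), (3,3), (4,4)}; {(0,0), (1,2), (2,4), (3,1), (4,3)}; … (6 in all).
So G has 6 subgroups of order 5.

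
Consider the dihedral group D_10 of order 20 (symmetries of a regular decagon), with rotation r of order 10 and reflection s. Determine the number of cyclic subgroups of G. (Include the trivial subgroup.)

A cyclic subgroup of order d is generated by each of its φ(d) elements of order d, so the cyclic subgroups of order d number (#elements of order d)/φ(d).
Cyclic subgroups by order — order 1: 1; order 2: 11; order 5: 1; order 10: 1.
Total: 14.

14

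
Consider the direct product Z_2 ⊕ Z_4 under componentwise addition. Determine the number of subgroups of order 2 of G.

3

|G| = 8 and 2 | 8, so subgroups of order 2 are possible by Lagrange.
The subgroups of order 2 are: {(0,0), (0,2)}; {(0,0), (1,0)}; {(0,0), (1,2)}.
So G has 3 subgroups of order 2.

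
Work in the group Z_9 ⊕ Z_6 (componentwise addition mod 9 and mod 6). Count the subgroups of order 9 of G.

4

|G| = 54 and 9 | 54, so subgroups of order 9 are possible by Lagrange.
The subgroups of order 9 are: {(0,0), (0,2), (0,4), (3,0), (3,2), (3,4), (6,0), (6,2), (6,4)}; {(0,0), (1,0), (2,0), (3,0), (4,0), (5,0), (6,0), (7,0), (8,0)}; {(0,0), (1,2), (2,4), (3,0), (4,2), (5,4), (6,0), (7,2), (8,4)}; {(0,0), (1,4), (2,2), (3,0), (4,4), (5,2), (6,0), (7,4), (8,2)}.
So G has 4 subgroups of order 9.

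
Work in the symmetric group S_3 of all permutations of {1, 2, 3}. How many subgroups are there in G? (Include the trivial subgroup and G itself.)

|G| = 6, so by Lagrange every subgroup order divides 6. Divisors: 1, 2, 3, 6.
Subgroups by order — order 1: 1; order 2: 3; order 3: 1; order 6: 1.
Total: 1 + 3 + 1 + 1 = 6.

6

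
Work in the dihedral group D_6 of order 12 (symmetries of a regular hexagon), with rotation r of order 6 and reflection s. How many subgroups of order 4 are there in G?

3

|G| = 12 and 4 | 12, so subgroups of order 4 are possible by Lagrange.
The subgroups of order 4 are: {e, r^3, r^2s, r^5s}; {e, r^3, s, r^3s}; {e, r^3, rs, r^4s}.
So G has 3 subgroups of order 4.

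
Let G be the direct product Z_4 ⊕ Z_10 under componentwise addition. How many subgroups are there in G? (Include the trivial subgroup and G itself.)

|G| = 40, so by Lagrange every subgroup order divides 40. Divisors: 1, 2, 4, 5, 8, 10, 20, 40.
Subgroups by order — order 1: 1; order 2: 3; order 4: 3; order 5: 1; order 8: 1; order 10: 3; order 20: 3; order 40: 1.
Total: 1 + 3 + 3 + 1 + 1 + 3 + 3 + 1 = 16.

16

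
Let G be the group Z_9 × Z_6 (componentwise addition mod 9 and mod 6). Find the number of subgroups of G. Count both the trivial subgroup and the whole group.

20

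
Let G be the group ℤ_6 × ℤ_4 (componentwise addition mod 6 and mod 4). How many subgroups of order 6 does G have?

3

|G| = 24 and 6 | 24, so subgroups of order 6 are possible by Lagrange.
The subgroups of order 6 are: {(0,0), (0,2), (2,0), (2,2), (4,0), (4,2)}; {(0,0), (1,0), (2,0), (3,0), (4,0), (5,0)}; {(0,0), (1,2), (2,0), (3,2), (4,0), (5,2)}.
So G has 3 subgroups of order 6.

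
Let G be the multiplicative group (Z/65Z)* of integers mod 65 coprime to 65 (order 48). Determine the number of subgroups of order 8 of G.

3

|G| = 48 and 8 | 48, so subgroups of order 8 are possible by Lagrange.
The subgroups of order 8 are: {1, 12, 14, 27, 38, 51, 53, 64}; {1, 8, 14, 18, 47, 51, 57, 64}; {1, 14, 21, 31, 34, 44, 51, 64}.
So G has 3 subgroups of order 8.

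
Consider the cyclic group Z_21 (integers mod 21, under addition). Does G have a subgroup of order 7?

Yes

7 | 21. A subgroup of order 7 is {0, 3, 6, 9, 12, 15, 18}.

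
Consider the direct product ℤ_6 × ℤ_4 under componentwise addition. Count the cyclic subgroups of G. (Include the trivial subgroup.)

12

Each element a generates a cyclic subgroup ⟨a⟩; distinct elements may generate the same one (a cyclic group of order d has φ(d) generators).
Cyclic subgroups by order — order 1: 1; order 2: 3; order 3: 1; order 4: 2; order 6: 3; order 12: 2.
Total: 12.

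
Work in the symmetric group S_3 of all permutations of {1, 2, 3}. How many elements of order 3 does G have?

2

The elements of order 3 are: (1 2 3), (1 3 2).
That's 2.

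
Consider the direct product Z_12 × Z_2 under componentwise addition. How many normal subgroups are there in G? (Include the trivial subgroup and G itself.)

G is abelian, so every subgroup is normal.
G has 16 subgroups in total, hence 16 normal subgroups.

16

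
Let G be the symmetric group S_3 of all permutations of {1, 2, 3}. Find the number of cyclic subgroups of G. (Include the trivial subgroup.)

5

Each element a generates a cyclic subgroup ⟨a⟩; distinct elements may generate the same one (a cyclic group of order d has φ(d) generators).
Cyclic subgroups by order — order 1: 1; order 2: 3; order 3: 1.
Total: 5.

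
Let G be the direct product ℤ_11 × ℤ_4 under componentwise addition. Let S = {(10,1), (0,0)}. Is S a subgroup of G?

(10,1) ∈ S but its inverse (1,3) ∉ S, so S is not a subgroup.

No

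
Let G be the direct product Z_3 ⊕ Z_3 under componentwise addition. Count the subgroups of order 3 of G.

4

|G| = 9 and 3 | 9, so subgroups of order 3 are possible by Lagrange.
The subgroups of order 3 are: {(0,0), (0,1), (0,2)}; {(0,0), (1,0), (2,0)}; {(0,0), (1,1), (2,2)}; {(0,0), (1,2), (2,1)}.
So G has 4 subgroups of order 3.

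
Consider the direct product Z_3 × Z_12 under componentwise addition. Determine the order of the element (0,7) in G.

12

The order of (0,7) in Z_3 × Z_12 is lcm(ord(0) in Z_3, ord(7) in Z_12).
ord(0) = 1 and ord(7) = 12, so |⟨(0,7)⟩| = lcm(1, 12) = 12.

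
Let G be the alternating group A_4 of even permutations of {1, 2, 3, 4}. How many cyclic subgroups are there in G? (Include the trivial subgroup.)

A cyclic subgroup of order d is generated by each of its φ(d) elements of order d, so the cyclic subgroups of order d number (#elements of order d)/φ(d).
Cyclic subgroups by order — order 1: 1; order 2: 3; order 3: 4.
Total: 8.

8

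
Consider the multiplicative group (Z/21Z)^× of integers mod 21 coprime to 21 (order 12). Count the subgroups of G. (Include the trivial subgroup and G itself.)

10

|G| = 12, so by Lagrange every subgroup order divides 12. Divisors: 1, 2, 3, 4, 6, 12.
Subgroups by order — order 1: 1; order 2: 3; order 3: 1; order 4: 1; order 6: 3; order 12: 1.
Total: 1 + 3 + 1 + 1 + 3 + 1 = 10.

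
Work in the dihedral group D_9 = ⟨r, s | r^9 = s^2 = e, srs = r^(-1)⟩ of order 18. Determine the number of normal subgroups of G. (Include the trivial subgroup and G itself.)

G has 16 subgroups. Checking conjugation-invariance by order — order 1: 1/1 normal; order 2: 0/9 normal; order 3: 1/1 normal; order 6: 0/3 normal; order 9: 1/1 normal; order 18: 1/1 normal.
Total normal subgroups: 4.

4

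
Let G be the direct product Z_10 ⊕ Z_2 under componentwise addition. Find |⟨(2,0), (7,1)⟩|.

10

|⟨(2,0)⟩| = 5 and |⟨(7,1)⟩| = 10, so |H| is a multiple of lcm(5, 10) = 10 and divides |G| = 20.
Closing under the operation: H = {(0,0), (1,1), (2,0), (3,1), (4,0), (5,1), (6,0), (7,1), (8,0), (9,1)}, so |H| = 10.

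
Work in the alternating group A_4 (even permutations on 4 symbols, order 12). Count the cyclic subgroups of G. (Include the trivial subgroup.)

8

A cyclic subgroup of order d is generated by each of its φ(d) elements of order d, so the cyclic subgroups of order d number (#elements of order d)/φ(d).
Cyclic subgroups by order — order 1: 1; order 2: 3; order 3: 4.
Total: 8.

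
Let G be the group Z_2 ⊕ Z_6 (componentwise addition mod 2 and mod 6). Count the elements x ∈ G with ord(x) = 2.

An element (a,b) has order lcm(ord(a), ord(b)); count pairs with lcm equal to 2.
Enumerating gives 3 such elements.

3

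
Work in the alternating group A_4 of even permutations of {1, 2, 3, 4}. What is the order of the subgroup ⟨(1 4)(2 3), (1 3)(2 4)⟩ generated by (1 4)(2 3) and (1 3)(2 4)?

4

|⟨(1 4)(2 3)⟩| = 2 and |⟨(1 3)(2 4)⟩| = 2, so |H| is a multiple of lcm(2, 2) = 2 and divides |G| = 12.
Closing under the operation: H = {e, (1 2)(3 4), (1 3)(2 4), (1 4)(2 3)}, so |H| = 4.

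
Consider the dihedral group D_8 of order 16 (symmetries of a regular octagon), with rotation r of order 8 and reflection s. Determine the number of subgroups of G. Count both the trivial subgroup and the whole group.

|G| = 16, so by Lagrange every subgroup order divides 16. Divisors: 1, 2, 4, 8, 16.
Subgroups by order — order 1: 1; order 2: 9; order 4: 5; order 8: 3; order 16: 1.
Total: 1 + 9 + 5 + 3 + 1 = 19.

19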